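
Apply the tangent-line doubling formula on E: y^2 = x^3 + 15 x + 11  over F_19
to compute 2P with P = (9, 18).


Doubling: s = (3 x1^2 + a) / (2 y1)
s = (3*9^2 + 15) / (2*18) mod 19 = 4
x3 = s^2 - 2 x1 mod 19 = 4^2 - 2*9 = 17
y3 = s (x1 - x3) - y1 mod 19 = 4 * (9 - 17) - 18 = 7

2P = (17, 7)


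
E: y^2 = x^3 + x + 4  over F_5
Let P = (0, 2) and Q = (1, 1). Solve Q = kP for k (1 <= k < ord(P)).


Enumerate multiples of P until we hit Q = (1, 1):
  1P = (0, 2)
  2P = (1, 4)
  3P = (3, 2)
  4P = (2, 3)
  5P = (2, 2)
  6P = (3, 3)
  7P = (1, 1)
Match found at i = 7.

k = 7


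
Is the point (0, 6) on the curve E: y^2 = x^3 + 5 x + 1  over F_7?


Check whether y^2 = x^3 + 5 x + 1 (mod 7) for (x, y) = (0, 6).
LHS: y^2 = 6^2 mod 7 = 1
RHS: x^3 + 5 x + 1 = 0^3 + 5*0 + 1 mod 7 = 1
LHS = RHS

Yes, on the curve


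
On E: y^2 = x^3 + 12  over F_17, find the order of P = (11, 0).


Compute successive multiples of P until we hit O:
  1P = (11, 0)
  2P = O

ord(P) = 2


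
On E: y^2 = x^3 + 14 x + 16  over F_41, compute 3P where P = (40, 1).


k = 3 = 11_2 (binary, LSB first: 11)
Double-and-add from P = (40, 1):
  bit 0 = 1: acc = O + (40, 1) = (40, 1)
  bit 1 = 1: acc = (40, 1) + (23, 0) = (40, 40)

3P = (40, 40)


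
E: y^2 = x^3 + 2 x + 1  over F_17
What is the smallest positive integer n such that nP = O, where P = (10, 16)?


Compute successive multiples of P until we hit O:
  1P = (10, 16)
  2P = (1, 2)
  3P = (8, 6)
  4P = (7, 16)
  5P = (0, 1)
  6P = (5, 0)
  7P = (0, 16)
  8P = (7, 1)
  ... (continuing to 12P)
  12P = O

ord(P) = 12


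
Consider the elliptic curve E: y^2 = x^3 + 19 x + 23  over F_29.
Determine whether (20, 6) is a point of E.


Check whether y^2 = x^3 + 19 x + 23 (mod 29) for (x, y) = (20, 6).
LHS: y^2 = 6^2 mod 29 = 7
RHS: x^3 + 19 x + 23 = 20^3 + 19*20 + 23 mod 29 = 22
LHS != RHS

No, not on the curve


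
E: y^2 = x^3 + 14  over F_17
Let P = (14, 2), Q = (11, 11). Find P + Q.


P != Q, so use the chord formula.
s = (y2 - y1) / (x2 - x1) = (9) / (14) mod 17 = 14
x3 = s^2 - x1 - x2 mod 17 = 14^2 - 14 - 11 = 1
y3 = s (x1 - x3) - y1 mod 17 = 14 * (14 - 1) - 2 = 10

P + Q = (1, 10)


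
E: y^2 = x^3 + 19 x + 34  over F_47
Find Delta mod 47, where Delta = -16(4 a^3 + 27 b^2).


4 a^3 + 27 b^2 = 4*19^3 + 27*34^2 = 27436 + 31212 = 58648
Delta = -16 * (58648) = -938368
Delta mod 47 = 34

Delta = 34 (mod 47)


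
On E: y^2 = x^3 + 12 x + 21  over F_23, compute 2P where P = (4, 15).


Doubling: s = (3 x1^2 + a) / (2 y1)
s = (3*4^2 + 12) / (2*15) mod 23 = 2
x3 = s^2 - 2 x1 mod 23 = 2^2 - 2*4 = 19
y3 = s (x1 - x3) - y1 mod 23 = 2 * (4 - 19) - 15 = 1

2P = (19, 1)


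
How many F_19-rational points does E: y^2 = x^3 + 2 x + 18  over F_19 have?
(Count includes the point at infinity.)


For each x in F_19, count y with y^2 = x^3 + 2 x + 18 mod 19:
  x = 2: RHS = 11, y in [7, 12]  -> 2 point(s)
  x = 5: RHS = 1, y in [1, 18]  -> 2 point(s)
  x = 9: RHS = 5, y in [9, 10]  -> 2 point(s)
  x = 14: RHS = 16, y in [4, 15]  -> 2 point(s)
  x = 16: RHS = 4, y in [2, 17]  -> 2 point(s)
  x = 17: RHS = 6, y in [5, 14]  -> 2 point(s)
Affine points: 12. Add the point at infinity: total = 13.

#E(F_19) = 13


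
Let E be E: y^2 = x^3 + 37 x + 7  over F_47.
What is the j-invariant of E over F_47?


Delta = -16(4 a^3 + 27 b^2) mod 47 = 15
-1728 * (4 a)^3 = -1728 * (4*37)^3 mod 47 = 13
j = 13 * 15^(-1) mod 47 = 4

j = 4 (mod 47)


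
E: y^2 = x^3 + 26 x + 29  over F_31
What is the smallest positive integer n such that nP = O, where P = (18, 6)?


Compute successive multiples of P until we hit O:
  1P = (18, 6)
  2P = (3, 17)
  3P = (29, 0)
  4P = (3, 14)
  5P = (18, 25)
  6P = O

ord(P) = 6


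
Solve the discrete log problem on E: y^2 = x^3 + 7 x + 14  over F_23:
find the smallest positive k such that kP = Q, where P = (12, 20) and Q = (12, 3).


Enumerate multiples of P until we hit Q = (12, 3):
  1P = (12, 20)
  2P = (17, 20)
  3P = (17, 3)
  4P = (12, 3)
Match found at i = 4.

k = 4


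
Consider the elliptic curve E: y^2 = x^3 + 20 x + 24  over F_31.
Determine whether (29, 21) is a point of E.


Check whether y^2 = x^3 + 20 x + 24 (mod 31) for (x, y) = (29, 21).
LHS: y^2 = 21^2 mod 31 = 7
RHS: x^3 + 20 x + 24 = 29^3 + 20*29 + 24 mod 31 = 7
LHS = RHS

Yes, on the curve


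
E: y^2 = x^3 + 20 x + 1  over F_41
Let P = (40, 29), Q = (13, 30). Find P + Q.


P != Q, so use the chord formula.
s = (y2 - y1) / (x2 - x1) = (1) / (14) mod 41 = 3
x3 = s^2 - x1 - x2 mod 41 = 3^2 - 40 - 13 = 38
y3 = s (x1 - x3) - y1 mod 41 = 3 * (40 - 38) - 29 = 18

P + Q = (38, 18)


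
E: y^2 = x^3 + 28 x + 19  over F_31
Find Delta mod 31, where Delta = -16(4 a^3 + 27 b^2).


4 a^3 + 27 b^2 = 4*28^3 + 27*19^2 = 87808 + 9747 = 97555
Delta = -16 * (97555) = -1560880
Delta mod 31 = 1

Delta = 1 (mod 31)


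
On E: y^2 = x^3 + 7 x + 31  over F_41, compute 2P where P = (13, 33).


Doubling: s = (3 x1^2 + a) / (2 y1)
s = (3*13^2 + 7) / (2*33) mod 41 = 14
x3 = s^2 - 2 x1 mod 41 = 14^2 - 2*13 = 6
y3 = s (x1 - x3) - y1 mod 41 = 14 * (13 - 6) - 33 = 24

2P = (6, 24)


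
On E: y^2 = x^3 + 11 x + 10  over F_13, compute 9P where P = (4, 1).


k = 9 = 1001_2 (binary, LSB first: 1001)
Double-and-add from P = (4, 1):
  bit 0 = 1: acc = O + (4, 1) = (4, 1)
  bit 1 = 0: acc unchanged = (4, 1)
  bit 2 = 0: acc unchanged = (4, 1)
  bit 3 = 1: acc = (4, 1) + (8, 5) = (2, 1)

9P = (2, 1)


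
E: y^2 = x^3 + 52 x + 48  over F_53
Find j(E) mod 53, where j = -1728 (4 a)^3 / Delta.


Delta = -16(4 a^3 + 27 b^2) mod 53 = 23
-1728 * (4 a)^3 = -1728 * (4*52)^3 mod 53 = 34
j = 34 * 23^(-1) mod 53 = 13

j = 13 (mod 53)


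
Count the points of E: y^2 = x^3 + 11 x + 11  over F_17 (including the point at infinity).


For each x in F_17, count y with y^2 = x^3 + 11 x + 11 mod 17:
  x = 4: RHS = 0, y in [0]  -> 1 point(s)
  x = 5: RHS = 4, y in [2, 15]  -> 2 point(s)
  x = 6: RHS = 4, y in [2, 15]  -> 2 point(s)
  x = 8: RHS = 16, y in [4, 13]  -> 2 point(s)
  x = 10: RHS = 16, y in [4, 13]  -> 2 point(s)
  x = 11: RHS = 1, y in [1, 16]  -> 2 point(s)
  x = 12: RHS = 1, y in [1, 16]  -> 2 point(s)
  x = 14: RHS = 2, y in [6, 11]  -> 2 point(s)
  x = 15: RHS = 15, y in [7, 10]  -> 2 point(s)
  x = 16: RHS = 16, y in [4, 13]  -> 2 point(s)
Affine points: 19. Add the point at infinity: total = 20.

#E(F_17) = 20


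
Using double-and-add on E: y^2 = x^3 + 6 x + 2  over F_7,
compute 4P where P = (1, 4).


k = 4 = 100_2 (binary, LSB first: 001)
Double-and-add from P = (1, 4):
  bit 0 = 0: acc unchanged = O
  bit 1 = 0: acc unchanged = O
  bit 2 = 1: acc = O + (0, 3) = (0, 3)

4P = (0, 3)


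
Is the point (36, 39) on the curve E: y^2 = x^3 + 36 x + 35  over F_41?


Check whether y^2 = x^3 + 36 x + 35 (mod 41) for (x, y) = (36, 39).
LHS: y^2 = 39^2 mod 41 = 4
RHS: x^3 + 36 x + 35 = 36^3 + 36*36 + 35 mod 41 = 17
LHS != RHS

No, not on the curve


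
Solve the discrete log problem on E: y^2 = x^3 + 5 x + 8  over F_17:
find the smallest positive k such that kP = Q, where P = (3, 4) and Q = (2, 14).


Enumerate multiples of P until we hit Q = (2, 14):
  1P = (3, 4)
  2P = (10, 2)
  3P = (2, 3)
  4P = (13, 3)
  5P = (9, 0)
  6P = (13, 14)
  7P = (2, 14)
Match found at i = 7.

k = 7


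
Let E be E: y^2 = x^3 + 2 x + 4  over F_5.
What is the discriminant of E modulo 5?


4 a^3 + 27 b^2 = 4*2^3 + 27*4^2 = 32 + 432 = 464
Delta = -16 * (464) = -7424
Delta mod 5 = 1

Delta = 1 (mod 5)


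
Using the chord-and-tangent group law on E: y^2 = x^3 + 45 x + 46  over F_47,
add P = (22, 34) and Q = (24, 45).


P != Q, so use the chord formula.
s = (y2 - y1) / (x2 - x1) = (11) / (2) mod 47 = 29
x3 = s^2 - x1 - x2 mod 47 = 29^2 - 22 - 24 = 43
y3 = s (x1 - x3) - y1 mod 47 = 29 * (22 - 43) - 34 = 15

P + Q = (43, 15)


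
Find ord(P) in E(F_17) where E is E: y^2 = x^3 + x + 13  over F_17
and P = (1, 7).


Compute successive multiples of P until we hit O:
  1P = (1, 7)
  2P = (13, 9)
  3P = (12, 11)
  4P = (12, 6)
  5P = (13, 8)
  6P = (1, 10)
  7P = O

ord(P) = 7


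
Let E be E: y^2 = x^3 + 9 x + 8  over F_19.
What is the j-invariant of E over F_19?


Delta = -16(4 a^3 + 27 b^2) mod 19 = 5
-1728 * (4 a)^3 = -1728 * (4*9)^3 mod 19 = 11
j = 11 * 5^(-1) mod 19 = 6

j = 6 (mod 19)


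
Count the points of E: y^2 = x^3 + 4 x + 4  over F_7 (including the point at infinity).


For each x in F_7, count y with y^2 = x^3 + 4 x + 4 mod 7:
  x = 0: RHS = 4, y in [2, 5]  -> 2 point(s)
  x = 1: RHS = 2, y in [3, 4]  -> 2 point(s)
  x = 3: RHS = 1, y in [1, 6]  -> 2 point(s)
  x = 4: RHS = 0, y in [0]  -> 1 point(s)
  x = 5: RHS = 2, y in [3, 4]  -> 2 point(s)
Affine points: 9. Add the point at infinity: total = 10.

#E(F_7) = 10


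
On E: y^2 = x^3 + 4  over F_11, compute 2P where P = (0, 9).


k = 2 = 10_2 (binary, LSB first: 01)
Double-and-add from P = (0, 9):
  bit 0 = 0: acc unchanged = O
  bit 1 = 1: acc = O + (0, 2) = (0, 2)

2P = (0, 2)


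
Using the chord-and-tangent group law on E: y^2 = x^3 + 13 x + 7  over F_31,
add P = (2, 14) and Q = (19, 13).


P != Q, so use the chord formula.
s = (y2 - y1) / (x2 - x1) = (30) / (17) mod 31 = 20
x3 = s^2 - x1 - x2 mod 31 = 20^2 - 2 - 19 = 7
y3 = s (x1 - x3) - y1 mod 31 = 20 * (2 - 7) - 14 = 10

P + Q = (7, 10)


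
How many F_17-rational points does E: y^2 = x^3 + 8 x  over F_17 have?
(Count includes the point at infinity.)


For each x in F_17, count y with y^2 = x^3 + 8 x + 0 mod 17:
  x = 0: RHS = 0, y in [0]  -> 1 point(s)
  x = 1: RHS = 9, y in [3, 14]  -> 2 point(s)
  x = 3: RHS = 0, y in [0]  -> 1 point(s)
  x = 6: RHS = 9, y in [3, 14]  -> 2 point(s)
  x = 7: RHS = 8, y in [5, 12]  -> 2 point(s)
  x = 8: RHS = 15, y in [7, 10]  -> 2 point(s)
  x = 9: RHS = 2, y in [6, 11]  -> 2 point(s)
  x = 10: RHS = 9, y in [3, 14]  -> 2 point(s)
  x = 11: RHS = 8, y in [5, 12]  -> 2 point(s)
  x = 14: RHS = 0, y in [0]  -> 1 point(s)
  x = 16: RHS = 8, y in [5, 12]  -> 2 point(s)
Affine points: 19. Add the point at infinity: total = 20.

#E(F_17) = 20


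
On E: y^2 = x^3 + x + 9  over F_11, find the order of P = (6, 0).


Compute successive multiples of P until we hit O:
  1P = (6, 0)
  2P = O

ord(P) = 2


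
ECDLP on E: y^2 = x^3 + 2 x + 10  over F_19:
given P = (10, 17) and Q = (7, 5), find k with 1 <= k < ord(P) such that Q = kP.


Enumerate multiples of P until we hit Q = (7, 5):
  1P = (10, 17)
  2P = (4, 5)
  3P = (9, 4)
  4P = (17, 6)
  5P = (3, 10)
  6P = (7, 5)
Match found at i = 6.

k = 6


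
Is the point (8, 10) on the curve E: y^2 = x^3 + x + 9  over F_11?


Check whether y^2 = x^3 + 1 x + 9 (mod 11) for (x, y) = (8, 10).
LHS: y^2 = 10^2 mod 11 = 1
RHS: x^3 + 1 x + 9 = 8^3 + 1*8 + 9 mod 11 = 1
LHS = RHS

Yes, on the curve


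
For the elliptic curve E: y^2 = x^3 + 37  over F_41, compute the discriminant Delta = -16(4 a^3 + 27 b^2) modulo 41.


4 a^3 + 27 b^2 = 4*0^3 + 27*37^2 = 0 + 36963 = 36963
Delta = -16 * (36963) = -591408
Delta mod 41 = 17

Delta = 17 (mod 41)


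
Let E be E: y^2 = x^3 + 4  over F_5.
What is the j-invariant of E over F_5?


Delta = -16(4 a^3 + 27 b^2) mod 5 = 3
-1728 * (4 a)^3 = -1728 * (4*0)^3 mod 5 = 0
j = 0 * 3^(-1) mod 5 = 0

j = 0 (mod 5)


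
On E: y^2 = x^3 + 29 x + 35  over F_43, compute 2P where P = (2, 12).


Doubling: s = (3 x1^2 + a) / (2 y1)
s = (3*2^2 + 29) / (2*12) mod 43 = 25
x3 = s^2 - 2 x1 mod 43 = 25^2 - 2*2 = 19
y3 = s (x1 - x3) - y1 mod 43 = 25 * (2 - 19) - 12 = 36

2P = (19, 36)


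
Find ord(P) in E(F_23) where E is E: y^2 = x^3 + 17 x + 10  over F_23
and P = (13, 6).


Compute successive multiples of P until we hit O:
  1P = (13, 6)
  2P = (5, 6)
  3P = (5, 17)
  4P = (13, 17)
  5P = O

ord(P) = 5


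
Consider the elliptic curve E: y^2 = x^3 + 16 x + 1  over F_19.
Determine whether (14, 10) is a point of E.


Check whether y^2 = x^3 + 16 x + 1 (mod 19) for (x, y) = (14, 10).
LHS: y^2 = 10^2 mod 19 = 5
RHS: x^3 + 16 x + 1 = 14^3 + 16*14 + 1 mod 19 = 5
LHS = RHS

Yes, on the curve


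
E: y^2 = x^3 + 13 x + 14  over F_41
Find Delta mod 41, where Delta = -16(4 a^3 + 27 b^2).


4 a^3 + 27 b^2 = 4*13^3 + 27*14^2 = 8788 + 5292 = 14080
Delta = -16 * (14080) = -225280
Delta mod 41 = 15

Delta = 15 (mod 41)


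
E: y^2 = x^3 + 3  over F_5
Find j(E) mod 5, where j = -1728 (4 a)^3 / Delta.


Delta = -16(4 a^3 + 27 b^2) mod 5 = 2
-1728 * (4 a)^3 = -1728 * (4*0)^3 mod 5 = 0
j = 0 * 2^(-1) mod 5 = 0

j = 0 (mod 5)


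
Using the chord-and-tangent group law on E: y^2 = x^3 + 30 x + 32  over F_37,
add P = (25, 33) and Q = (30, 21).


P != Q, so use the chord formula.
s = (y2 - y1) / (x2 - x1) = (25) / (5) mod 37 = 5
x3 = s^2 - x1 - x2 mod 37 = 5^2 - 25 - 30 = 7
y3 = s (x1 - x3) - y1 mod 37 = 5 * (25 - 7) - 33 = 20

P + Q = (7, 20)


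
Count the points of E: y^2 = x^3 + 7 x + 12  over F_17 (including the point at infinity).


For each x in F_17, count y with y^2 = x^3 + 7 x + 12 mod 17:
  x = 2: RHS = 0, y in [0]  -> 1 point(s)
  x = 3: RHS = 9, y in [3, 14]  -> 2 point(s)
  x = 4: RHS = 2, y in [6, 11]  -> 2 point(s)
  x = 5: RHS = 2, y in [6, 11]  -> 2 point(s)
  x = 6: RHS = 15, y in [7, 10]  -> 2 point(s)
  x = 7: RHS = 13, y in [8, 9]  -> 2 point(s)
  x = 8: RHS = 2, y in [6, 11]  -> 2 point(s)
  x = 11: RHS = 9, y in [3, 14]  -> 2 point(s)
  x = 14: RHS = 15, y in [7, 10]  -> 2 point(s)
  x = 16: RHS = 4, y in [2, 15]  -> 2 point(s)
Affine points: 19. Add the point at infinity: total = 20.

#E(F_17) = 20


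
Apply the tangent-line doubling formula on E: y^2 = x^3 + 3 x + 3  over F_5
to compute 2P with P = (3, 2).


Doubling: s = (3 x1^2 + a) / (2 y1)
s = (3*3^2 + 3) / (2*2) mod 5 = 0
x3 = s^2 - 2 x1 mod 5 = 0^2 - 2*3 = 4
y3 = s (x1 - x3) - y1 mod 5 = 0 * (3 - 4) - 2 = 3

2P = (4, 3)


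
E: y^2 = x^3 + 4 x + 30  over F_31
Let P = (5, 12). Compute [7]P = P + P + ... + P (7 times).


k = 7 = 111_2 (binary, LSB first: 111)
Double-and-add from P = (5, 12):
  bit 0 = 1: acc = O + (5, 12) = (5, 12)
  bit 1 = 1: acc = (5, 12) + (25, 10) = (10, 4)
  bit 2 = 1: acc = (10, 4) + (26, 3) = (30, 5)

7P = (30, 5)


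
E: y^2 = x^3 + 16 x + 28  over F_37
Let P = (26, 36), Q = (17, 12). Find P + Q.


P != Q, so use the chord formula.
s = (y2 - y1) / (x2 - x1) = (13) / (28) mod 37 = 15
x3 = s^2 - x1 - x2 mod 37 = 15^2 - 26 - 17 = 34
y3 = s (x1 - x3) - y1 mod 37 = 15 * (26 - 34) - 36 = 29

P + Q = (34, 29)


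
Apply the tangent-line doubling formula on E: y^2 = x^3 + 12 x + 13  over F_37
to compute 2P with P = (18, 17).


Doubling: s = (3 x1^2 + a) / (2 y1)
s = (3*18^2 + 12) / (2*17) mod 37 = 5
x3 = s^2 - 2 x1 mod 37 = 5^2 - 2*18 = 26
y3 = s (x1 - x3) - y1 mod 37 = 5 * (18 - 26) - 17 = 17

2P = (26, 17)


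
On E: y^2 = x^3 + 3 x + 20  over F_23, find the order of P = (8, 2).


Compute successive multiples of P until we hit O:
  1P = (8, 2)
  2P = (16, 22)
  3P = (11, 2)
  4P = (4, 21)
  5P = (12, 17)
  6P = (7, 19)
  7P = (21, 12)
  8P = (18, 8)
  ... (continuing to 32P)
  32P = O

ord(P) = 32


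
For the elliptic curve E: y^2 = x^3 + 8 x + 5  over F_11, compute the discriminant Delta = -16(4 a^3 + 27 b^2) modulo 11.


4 a^3 + 27 b^2 = 4*8^3 + 27*5^2 = 2048 + 675 = 2723
Delta = -16 * (2723) = -43568
Delta mod 11 = 3

Delta = 3 (mod 11)


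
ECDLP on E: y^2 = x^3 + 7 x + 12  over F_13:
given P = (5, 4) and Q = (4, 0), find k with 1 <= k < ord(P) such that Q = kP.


Enumerate multiples of P until we hit Q = (4, 0):
  1P = (5, 4)
  2P = (0, 5)
  3P = (7, 12)
  4P = (4, 0)
Match found at i = 4.

k = 4


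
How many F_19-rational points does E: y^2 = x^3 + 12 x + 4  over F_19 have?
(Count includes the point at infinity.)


For each x in F_19, count y with y^2 = x^3 + 12 x + 4 mod 19:
  x = 0: RHS = 4, y in [2, 17]  -> 2 point(s)
  x = 1: RHS = 17, y in [6, 13]  -> 2 point(s)
  x = 2: RHS = 17, y in [6, 13]  -> 2 point(s)
  x = 6: RHS = 7, y in [8, 11]  -> 2 point(s)
  x = 8: RHS = 4, y in [2, 17]  -> 2 point(s)
  x = 9: RHS = 5, y in [9, 10]  -> 2 point(s)
  x = 11: RHS = 4, y in [2, 17]  -> 2 point(s)
  x = 13: RHS = 1, y in [1, 18]  -> 2 point(s)
  x = 14: RHS = 9, y in [3, 16]  -> 2 point(s)
  x = 15: RHS = 6, y in [5, 14]  -> 2 point(s)
  x = 16: RHS = 17, y in [6, 13]  -> 2 point(s)
Affine points: 22. Add the point at infinity: total = 23.

#E(F_19) = 23


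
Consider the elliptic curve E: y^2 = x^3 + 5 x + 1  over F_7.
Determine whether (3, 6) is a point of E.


Check whether y^2 = x^3 + 5 x + 1 (mod 7) for (x, y) = (3, 6).
LHS: y^2 = 6^2 mod 7 = 1
RHS: x^3 + 5 x + 1 = 3^3 + 5*3 + 1 mod 7 = 1
LHS = RHS

Yes, on the curve


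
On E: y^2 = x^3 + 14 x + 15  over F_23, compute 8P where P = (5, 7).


k = 8 = 1000_2 (binary, LSB first: 0001)
Double-and-add from P = (5, 7):
  bit 0 = 0: acc unchanged = O
  bit 1 = 0: acc unchanged = O
  bit 2 = 0: acc unchanged = O
  bit 3 = 1: acc = O + (5, 16) = (5, 16)

8P = (5, 16)


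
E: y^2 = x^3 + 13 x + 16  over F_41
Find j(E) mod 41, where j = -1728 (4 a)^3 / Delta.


Delta = -16(4 a^3 + 27 b^2) mod 41 = 7
-1728 * (4 a)^3 = -1728 * (4*13)^3 mod 41 = 9
j = 9 * 7^(-1) mod 41 = 13

j = 13 (mod 41)


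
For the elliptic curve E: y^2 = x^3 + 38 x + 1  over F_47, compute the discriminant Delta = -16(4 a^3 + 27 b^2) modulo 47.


4 a^3 + 27 b^2 = 4*38^3 + 27*1^2 = 219488 + 27 = 219515
Delta = -16 * (219515) = -3512240
Delta mod 47 = 23

Delta = 23 (mod 47)


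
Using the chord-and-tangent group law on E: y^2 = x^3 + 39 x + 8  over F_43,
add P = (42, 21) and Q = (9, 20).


P != Q, so use the chord formula.
s = (y2 - y1) / (x2 - x1) = (42) / (10) mod 43 = 30
x3 = s^2 - x1 - x2 mod 43 = 30^2 - 42 - 9 = 32
y3 = s (x1 - x3) - y1 mod 43 = 30 * (42 - 32) - 21 = 21

P + Q = (32, 21)


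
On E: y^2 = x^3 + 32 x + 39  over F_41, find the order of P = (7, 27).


Compute successive multiples of P until we hit O:
  1P = (7, 27)
  2P = (31, 21)
  3P = (21, 38)
  4P = (36, 0)
  5P = (21, 3)
  6P = (31, 20)
  7P = (7, 14)
  8P = O

ord(P) = 8


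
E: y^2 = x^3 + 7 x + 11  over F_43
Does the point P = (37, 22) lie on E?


Check whether y^2 = x^3 + 7 x + 11 (mod 43) for (x, y) = (37, 22).
LHS: y^2 = 22^2 mod 43 = 11
RHS: x^3 + 7 x + 11 = 37^3 + 7*37 + 11 mod 43 = 11
LHS = RHS

Yes, on the curve


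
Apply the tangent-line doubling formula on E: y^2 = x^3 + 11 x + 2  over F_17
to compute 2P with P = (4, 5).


Doubling: s = (3 x1^2 + a) / (2 y1)
s = (3*4^2 + 11) / (2*5) mod 17 = 11
x3 = s^2 - 2 x1 mod 17 = 11^2 - 2*4 = 11
y3 = s (x1 - x3) - y1 mod 17 = 11 * (4 - 11) - 5 = 3

2P = (11, 3)


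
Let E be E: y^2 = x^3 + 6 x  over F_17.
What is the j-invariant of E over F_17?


Delta = -16(4 a^3 + 27 b^2) mod 17 = 14
-1728 * (4 a)^3 = -1728 * (4*6)^3 mod 17 = 1
j = 1 * 14^(-1) mod 17 = 11

j = 11 (mod 17)


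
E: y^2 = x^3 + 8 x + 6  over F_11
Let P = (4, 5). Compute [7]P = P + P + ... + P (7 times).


k = 7 = 111_2 (binary, LSB first: 111)
Double-and-add from P = (4, 5):
  bit 0 = 1: acc = O + (4, 5) = (4, 5)
  bit 1 = 1: acc = (4, 5) + (4, 6) = O
  bit 2 = 1: acc = O + (4, 5) = (4, 5)

7P = (4, 5)


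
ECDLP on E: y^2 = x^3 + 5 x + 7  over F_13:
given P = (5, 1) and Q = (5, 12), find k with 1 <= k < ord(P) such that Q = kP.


Enumerate multiples of P until we hit Q = (5, 12):
  1P = (5, 1)
  2P = (4, 0)
  3P = (5, 12)
Match found at i = 3.

k = 3


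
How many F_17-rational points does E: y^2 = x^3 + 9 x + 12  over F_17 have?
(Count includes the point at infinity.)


For each x in F_17, count y with y^2 = x^3 + 9 x + 12 mod 17:
  x = 2: RHS = 4, y in [2, 15]  -> 2 point(s)
  x = 3: RHS = 15, y in [7, 10]  -> 2 point(s)
  x = 8: RHS = 1, y in [1, 16]  -> 2 point(s)
  x = 14: RHS = 9, y in [3, 14]  -> 2 point(s)
  x = 16: RHS = 2, y in [6, 11]  -> 2 point(s)
Affine points: 10. Add the point at infinity: total = 11.

#E(F_17) = 11


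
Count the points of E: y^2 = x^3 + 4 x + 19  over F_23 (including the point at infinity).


For each x in F_23, count y with y^2 = x^3 + 4 x + 19 mod 23:
  x = 1: RHS = 1, y in [1, 22]  -> 2 point(s)
  x = 2: RHS = 12, y in [9, 14]  -> 2 point(s)
  x = 3: RHS = 12, y in [9, 14]  -> 2 point(s)
  x = 5: RHS = 3, y in [7, 16]  -> 2 point(s)
  x = 6: RHS = 6, y in [11, 12]  -> 2 point(s)
  x = 9: RHS = 2, y in [5, 18]  -> 2 point(s)
  x = 10: RHS = 1, y in [1, 22]  -> 2 point(s)
  x = 12: RHS = 1, y in [1, 22]  -> 2 point(s)
  x = 14: RHS = 13, y in [6, 17]  -> 2 point(s)
  x = 15: RHS = 4, y in [2, 21]  -> 2 point(s)
  x = 16: RHS = 16, y in [4, 19]  -> 2 point(s)
  x = 17: RHS = 9, y in [3, 20]  -> 2 point(s)
  x = 18: RHS = 12, y in [9, 14]  -> 2 point(s)
  x = 19: RHS = 8, y in [10, 13]  -> 2 point(s)
  x = 20: RHS = 3, y in [7, 16]  -> 2 point(s)
  x = 21: RHS = 3, y in [7, 16]  -> 2 point(s)
Affine points: 32. Add the point at infinity: total = 33.

#E(F_23) = 33


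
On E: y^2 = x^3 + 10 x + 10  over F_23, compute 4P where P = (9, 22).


k = 4 = 100_2 (binary, LSB first: 001)
Double-and-add from P = (9, 22):
  bit 0 = 0: acc unchanged = O
  bit 1 = 0: acc unchanged = O
  bit 2 = 1: acc = O + (8, 21) = (8, 21)

4P = (8, 21)


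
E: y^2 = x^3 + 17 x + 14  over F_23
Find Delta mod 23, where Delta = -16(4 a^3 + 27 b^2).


4 a^3 + 27 b^2 = 4*17^3 + 27*14^2 = 19652 + 5292 = 24944
Delta = -16 * (24944) = -399104
Delta mod 23 = 15

Delta = 15 (mod 23)


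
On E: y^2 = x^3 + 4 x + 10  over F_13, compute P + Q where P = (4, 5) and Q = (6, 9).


P != Q, so use the chord formula.
s = (y2 - y1) / (x2 - x1) = (4) / (2) mod 13 = 2
x3 = s^2 - x1 - x2 mod 13 = 2^2 - 4 - 6 = 7
y3 = s (x1 - x3) - y1 mod 13 = 2 * (4 - 7) - 5 = 2

P + Q = (7, 2)


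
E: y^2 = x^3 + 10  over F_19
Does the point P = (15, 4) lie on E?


Check whether y^2 = x^3 + 0 x + 10 (mod 19) for (x, y) = (15, 4).
LHS: y^2 = 4^2 mod 19 = 16
RHS: x^3 + 0 x + 10 = 15^3 + 0*15 + 10 mod 19 = 3
LHS != RHS

No, not on the curve


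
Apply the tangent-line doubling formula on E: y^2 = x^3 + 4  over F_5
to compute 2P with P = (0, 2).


Doubling: s = (3 x1^2 + a) / (2 y1)
s = (3*0^2 + 0) / (2*2) mod 5 = 0
x3 = s^2 - 2 x1 mod 5 = 0^2 - 2*0 = 0
y3 = s (x1 - x3) - y1 mod 5 = 0 * (0 - 0) - 2 = 3

2P = (0, 3)


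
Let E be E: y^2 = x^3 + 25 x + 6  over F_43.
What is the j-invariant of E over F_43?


Delta = -16(4 a^3 + 27 b^2) mod 43 = 22
-1728 * (4 a)^3 = -1728 * (4*25)^3 mod 43 = 21
j = 21 * 22^(-1) mod 43 = 42

j = 42 (mod 43)


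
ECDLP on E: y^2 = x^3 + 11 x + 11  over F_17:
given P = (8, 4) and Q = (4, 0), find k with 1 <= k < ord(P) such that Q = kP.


Enumerate multiples of P until we hit Q = (4, 0):
  1P = (8, 4)
  2P = (5, 2)
  3P = (12, 16)
  4P = (6, 2)
  5P = (4, 0)
Match found at i = 5.

k = 5


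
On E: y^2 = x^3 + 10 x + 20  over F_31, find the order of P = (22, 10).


Compute successive multiples of P until we hit O:
  1P = (22, 10)
  2P = (20, 6)
  3P = (24, 17)
  4P = (5, 3)
  5P = (12, 16)
  6P = (11, 2)
  7P = (18, 7)
  8P = (9, 23)
  ... (continuing to 18P)
  18P = O

ord(P) = 18


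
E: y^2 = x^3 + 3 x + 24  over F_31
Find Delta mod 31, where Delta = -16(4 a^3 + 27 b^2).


4 a^3 + 27 b^2 = 4*3^3 + 27*24^2 = 108 + 15552 = 15660
Delta = -16 * (15660) = -250560
Delta mod 31 = 13

Delta = 13 (mod 31)


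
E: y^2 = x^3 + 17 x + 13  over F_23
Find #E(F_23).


For each x in F_23, count y with y^2 = x^3 + 17 x + 13 mod 23:
  x = 0: RHS = 13, y in [6, 17]  -> 2 point(s)
  x = 1: RHS = 8, y in [10, 13]  -> 2 point(s)
  x = 2: RHS = 9, y in [3, 20]  -> 2 point(s)
  x = 5: RHS = 16, y in [4, 19]  -> 2 point(s)
  x = 6: RHS = 9, y in [3, 20]  -> 2 point(s)
  x = 11: RHS = 13, y in [6, 17]  -> 2 point(s)
  x = 12: RHS = 13, y in [6, 17]  -> 2 point(s)
  x = 13: RHS = 16, y in [4, 19]  -> 2 point(s)
  x = 15: RHS = 9, y in [3, 20]  -> 2 point(s)
  x = 20: RHS = 4, y in [2, 21]  -> 2 point(s)
  x = 22: RHS = 18, y in [8, 15]  -> 2 point(s)
Affine points: 22. Add the point at infinity: total = 23.

#E(F_23) = 23


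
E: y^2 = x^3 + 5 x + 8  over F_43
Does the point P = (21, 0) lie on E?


Check whether y^2 = x^3 + 5 x + 8 (mod 43) for (x, y) = (21, 0).
LHS: y^2 = 0^2 mod 43 = 0
RHS: x^3 + 5 x + 8 = 21^3 + 5*21 + 8 mod 43 = 0
LHS = RHS

Yes, on the curve


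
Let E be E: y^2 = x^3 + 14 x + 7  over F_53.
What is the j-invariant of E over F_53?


Delta = -16(4 a^3 + 27 b^2) mod 53 = 5
-1728 * (4 a)^3 = -1728 * (4*14)^3 mod 53 = 37
j = 37 * 5^(-1) mod 53 = 18

j = 18 (mod 53)


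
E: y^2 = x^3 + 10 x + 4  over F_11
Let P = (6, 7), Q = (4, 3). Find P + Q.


P != Q, so use the chord formula.
s = (y2 - y1) / (x2 - x1) = (7) / (9) mod 11 = 2
x3 = s^2 - x1 - x2 mod 11 = 2^2 - 6 - 4 = 5
y3 = s (x1 - x3) - y1 mod 11 = 2 * (6 - 5) - 7 = 6

P + Q = (5, 6)


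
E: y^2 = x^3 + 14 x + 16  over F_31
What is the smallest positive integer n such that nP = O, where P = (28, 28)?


Compute successive multiples of P until we hit O:
  1P = (28, 28)
  2P = (26, 10)
  3P = (27, 12)
  4P = (15, 25)
  5P = (13, 16)
  6P = (8, 19)
  7P = (30, 30)
  8P = (5, 26)
  ... (continuing to 26P)
  26P = O

ord(P) = 26


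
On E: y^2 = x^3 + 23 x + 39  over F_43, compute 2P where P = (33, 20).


Doubling: s = (3 x1^2 + a) / (2 y1)
s = (3*33^2 + 23) / (2*20) mod 43 = 7
x3 = s^2 - 2 x1 mod 43 = 7^2 - 2*33 = 26
y3 = s (x1 - x3) - y1 mod 43 = 7 * (33 - 26) - 20 = 29

2P = (26, 29)


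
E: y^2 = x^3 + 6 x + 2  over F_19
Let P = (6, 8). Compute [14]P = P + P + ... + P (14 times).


k = 14 = 1110_2 (binary, LSB first: 0111)
Double-and-add from P = (6, 8):
  bit 0 = 0: acc unchanged = O
  bit 1 = 1: acc = O + (7, 11) = (7, 11)
  bit 2 = 1: acc = (7, 11) + (3, 3) = (13, 15)
  bit 3 = 1: acc = (13, 15) + (10, 6) = (5, 9)

14P = (5, 9)


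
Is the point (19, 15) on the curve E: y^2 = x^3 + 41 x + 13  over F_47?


Check whether y^2 = x^3 + 41 x + 13 (mod 47) for (x, y) = (19, 15).
LHS: y^2 = 15^2 mod 47 = 37
RHS: x^3 + 41 x + 13 = 19^3 + 41*19 + 13 mod 47 = 37
LHS = RHS

Yes, on the curve


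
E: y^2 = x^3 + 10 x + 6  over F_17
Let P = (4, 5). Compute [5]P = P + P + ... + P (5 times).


k = 5 = 101_2 (binary, LSB first: 101)
Double-and-add from P = (4, 5):
  bit 0 = 1: acc = O + (4, 5) = (4, 5)
  bit 1 = 0: acc unchanged = (4, 5)
  bit 2 = 1: acc = (4, 5) + (1, 0) = (11, 6)

5P = (11, 6)


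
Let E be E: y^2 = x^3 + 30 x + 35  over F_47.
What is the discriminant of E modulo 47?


4 a^3 + 27 b^2 = 4*30^3 + 27*35^2 = 108000 + 33075 = 141075
Delta = -16 * (141075) = -2257200
Delta mod 47 = 22

Delta = 22 (mod 47)


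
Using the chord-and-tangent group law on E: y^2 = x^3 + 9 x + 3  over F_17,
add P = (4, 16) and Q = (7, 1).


P != Q, so use the chord formula.
s = (y2 - y1) / (x2 - x1) = (2) / (3) mod 17 = 12
x3 = s^2 - x1 - x2 mod 17 = 12^2 - 4 - 7 = 14
y3 = s (x1 - x3) - y1 mod 17 = 12 * (4 - 14) - 16 = 0

P + Q = (14, 0)


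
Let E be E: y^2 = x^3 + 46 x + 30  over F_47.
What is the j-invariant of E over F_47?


Delta = -16(4 a^3 + 27 b^2) mod 47 = 1
-1728 * (4 a)^3 = -1728 * (4*46)^3 mod 47 = 1
j = 1 * 1^(-1) mod 47 = 1

j = 1 (mod 47)


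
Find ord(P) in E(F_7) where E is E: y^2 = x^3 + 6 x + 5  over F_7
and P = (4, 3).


Compute successive multiples of P until we hit O:
  1P = (4, 3)
  2P = (3, 6)
  3P = (2, 5)
  4P = (2, 2)
  5P = (3, 1)
  6P = (4, 4)
  7P = O

ord(P) = 7


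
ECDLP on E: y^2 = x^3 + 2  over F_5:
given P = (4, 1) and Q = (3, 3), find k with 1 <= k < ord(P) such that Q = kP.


Enumerate multiples of P until we hit Q = (3, 3):
  1P = (4, 1)
  2P = (3, 3)
Match found at i = 2.

k = 2


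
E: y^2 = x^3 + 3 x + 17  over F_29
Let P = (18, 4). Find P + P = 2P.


Doubling: s = (3 x1^2 + a) / (2 y1)
s = (3*18^2 + 3) / (2*4) mod 29 = 24
x3 = s^2 - 2 x1 mod 29 = 24^2 - 2*18 = 18
y3 = s (x1 - x3) - y1 mod 29 = 24 * (18 - 18) - 4 = 25

2P = (18, 25)


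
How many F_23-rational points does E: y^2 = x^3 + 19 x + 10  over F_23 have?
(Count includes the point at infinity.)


For each x in F_23, count y with y^2 = x^3 + 19 x + 10 mod 23:
  x = 3: RHS = 2, y in [5, 18]  -> 2 point(s)
  x = 4: RHS = 12, y in [9, 14]  -> 2 point(s)
  x = 5: RHS = 0, y in [0]  -> 1 point(s)
  x = 6: RHS = 18, y in [8, 15]  -> 2 point(s)
  x = 7: RHS = 3, y in [7, 16]  -> 2 point(s)
  x = 9: RHS = 13, y in [6, 17]  -> 2 point(s)
  x = 10: RHS = 4, y in [2, 21]  -> 2 point(s)
  x = 11: RHS = 9, y in [3, 20]  -> 2 point(s)
  x = 13: RHS = 16, y in [4, 19]  -> 2 point(s)
  x = 15: RHS = 13, y in [6, 17]  -> 2 point(s)
  x = 17: RHS = 2, y in [5, 18]  -> 2 point(s)
  x = 19: RHS = 8, y in [10, 13]  -> 2 point(s)
  x = 20: RHS = 18, y in [8, 15]  -> 2 point(s)
  x = 22: RHS = 13, y in [6, 17]  -> 2 point(s)
Affine points: 27. Add the point at infinity: total = 28.

#E(F_23) = 28


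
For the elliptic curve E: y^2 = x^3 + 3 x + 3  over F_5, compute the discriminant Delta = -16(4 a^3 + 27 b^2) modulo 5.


4 a^3 + 27 b^2 = 4*3^3 + 27*3^2 = 108 + 243 = 351
Delta = -16 * (351) = -5616
Delta mod 5 = 4

Delta = 4 (mod 5)


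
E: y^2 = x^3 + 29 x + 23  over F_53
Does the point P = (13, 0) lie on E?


Check whether y^2 = x^3 + 29 x + 23 (mod 53) for (x, y) = (13, 0).
LHS: y^2 = 0^2 mod 53 = 0
RHS: x^3 + 29 x + 23 = 13^3 + 29*13 + 23 mod 53 = 0
LHS = RHS

Yes, on the curve


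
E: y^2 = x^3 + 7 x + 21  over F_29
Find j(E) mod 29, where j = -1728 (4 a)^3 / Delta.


Delta = -16(4 a^3 + 27 b^2) mod 29 = 19
-1728 * (4 a)^3 = -1728 * (4*7)^3 mod 29 = 17
j = 17 * 19^(-1) mod 29 = 7

j = 7 (mod 29)


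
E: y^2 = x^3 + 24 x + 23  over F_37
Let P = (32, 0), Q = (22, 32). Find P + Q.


P != Q, so use the chord formula.
s = (y2 - y1) / (x2 - x1) = (32) / (27) mod 37 = 19
x3 = s^2 - x1 - x2 mod 37 = 19^2 - 32 - 22 = 11
y3 = s (x1 - x3) - y1 mod 37 = 19 * (32 - 11) - 0 = 29

P + Q = (11, 29)


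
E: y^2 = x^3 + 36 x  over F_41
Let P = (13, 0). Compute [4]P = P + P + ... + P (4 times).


k = 4 = 100_2 (binary, LSB first: 001)
Double-and-add from P = (13, 0):
  bit 0 = 0: acc unchanged = O
  bit 1 = 0: acc unchanged = O
  bit 2 = 1: acc = O + O = O

4P = O


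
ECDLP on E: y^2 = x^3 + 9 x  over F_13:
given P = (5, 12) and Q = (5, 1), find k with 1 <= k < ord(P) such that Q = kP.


Enumerate multiples of P until we hit Q = (5, 1):
  1P = (5, 12)
  2P = (12, 9)
  3P = (6, 7)
  4P = (1, 7)
  5P = (11, 0)
  6P = (1, 6)
  7P = (6, 6)
  8P = (12, 4)
  9P = (5, 1)
Match found at i = 9.

k = 9


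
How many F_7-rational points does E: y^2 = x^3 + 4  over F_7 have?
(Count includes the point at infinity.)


For each x in F_7, count y with y^2 = x^3 + 0 x + 4 mod 7:
  x = 0: RHS = 4, y in [2, 5]  -> 2 point(s)
Affine points: 2. Add the point at infinity: total = 3.

#E(F_7) = 3


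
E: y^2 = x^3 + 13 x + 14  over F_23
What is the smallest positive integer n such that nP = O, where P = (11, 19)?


Compute successive multiples of P until we hit O:
  1P = (11, 19)
  2P = (2, 18)
  3P = (12, 9)
  4P = (8, 20)
  5P = (22, 0)
  6P = (8, 3)
  7P = (12, 14)
  8P = (2, 5)
  ... (continuing to 10P)
  10P = O

ord(P) = 10


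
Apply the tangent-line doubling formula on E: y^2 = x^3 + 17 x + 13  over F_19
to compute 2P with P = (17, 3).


Doubling: s = (3 x1^2 + a) / (2 y1)
s = (3*17^2 + 17) / (2*3) mod 19 = 8
x3 = s^2 - 2 x1 mod 19 = 8^2 - 2*17 = 11
y3 = s (x1 - x3) - y1 mod 19 = 8 * (17 - 11) - 3 = 7

2P = (11, 7)


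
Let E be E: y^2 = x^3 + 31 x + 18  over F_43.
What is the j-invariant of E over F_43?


Delta = -16(4 a^3 + 27 b^2) mod 43 = 36
-1728 * (4 a)^3 = -1728 * (4*31)^3 mod 43 = 11
j = 11 * 36^(-1) mod 43 = 23

j = 23 (mod 43)


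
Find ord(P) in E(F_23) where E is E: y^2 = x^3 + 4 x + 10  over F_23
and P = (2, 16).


Compute successive multiples of P until we hit O:
  1P = (2, 16)
  2P = (2, 7)
  3P = O

ord(P) = 3


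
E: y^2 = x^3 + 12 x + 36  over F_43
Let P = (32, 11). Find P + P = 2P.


Doubling: s = (3 x1^2 + a) / (2 y1)
s = (3*32^2 + 12) / (2*11) mod 43 = 19
x3 = s^2 - 2 x1 mod 43 = 19^2 - 2*32 = 39
y3 = s (x1 - x3) - y1 mod 43 = 19 * (32 - 39) - 11 = 28

2P = (39, 28)


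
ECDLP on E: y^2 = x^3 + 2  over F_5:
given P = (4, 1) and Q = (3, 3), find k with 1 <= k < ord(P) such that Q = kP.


Enumerate multiples of P until we hit Q = (3, 3):
  1P = (4, 1)
  2P = (3, 3)
Match found at i = 2.

k = 2


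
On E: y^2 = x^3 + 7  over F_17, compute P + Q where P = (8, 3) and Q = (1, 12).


P != Q, so use the chord formula.
s = (y2 - y1) / (x2 - x1) = (9) / (10) mod 17 = 6
x3 = s^2 - x1 - x2 mod 17 = 6^2 - 8 - 1 = 10
y3 = s (x1 - x3) - y1 mod 17 = 6 * (8 - 10) - 3 = 2

P + Q = (10, 2)


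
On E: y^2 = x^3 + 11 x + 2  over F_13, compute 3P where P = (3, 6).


k = 3 = 11_2 (binary, LSB first: 11)
Double-and-add from P = (3, 6):
  bit 0 = 1: acc = O + (3, 6) = (3, 6)
  bit 1 = 1: acc = (3, 6) + (8, 2) = (12, 9)

3P = (12, 9)


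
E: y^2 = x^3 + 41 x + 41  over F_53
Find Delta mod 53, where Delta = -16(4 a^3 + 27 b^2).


4 a^3 + 27 b^2 = 4*41^3 + 27*41^2 = 275684 + 45387 = 321071
Delta = -16 * (321071) = -5137136
Delta mod 53 = 48

Delta = 48 (mod 53)


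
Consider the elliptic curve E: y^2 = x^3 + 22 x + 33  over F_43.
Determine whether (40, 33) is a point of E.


Check whether y^2 = x^3 + 22 x + 33 (mod 43) for (x, y) = (40, 33).
LHS: y^2 = 33^2 mod 43 = 14
RHS: x^3 + 22 x + 33 = 40^3 + 22*40 + 33 mod 43 = 26
LHS != RHS

No, not on the curve


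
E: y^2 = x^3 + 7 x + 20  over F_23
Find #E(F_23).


For each x in F_23, count y with y^2 = x^3 + 7 x + 20 mod 23:
  x = 6: RHS = 2, y in [5, 18]  -> 2 point(s)
  x = 8: RHS = 13, y in [6, 17]  -> 2 point(s)
  x = 10: RHS = 9, y in [3, 20]  -> 2 point(s)
  x = 11: RHS = 2, y in [5, 18]  -> 2 point(s)
  x = 13: RHS = 8, y in [10, 13]  -> 2 point(s)
  x = 15: RHS = 4, y in [2, 21]  -> 2 point(s)
  x = 20: RHS = 18, y in [8, 15]  -> 2 point(s)
  x = 22: RHS = 12, y in [9, 14]  -> 2 point(s)
Affine points: 16. Add the point at infinity: total = 17.

#E(F_23) = 17


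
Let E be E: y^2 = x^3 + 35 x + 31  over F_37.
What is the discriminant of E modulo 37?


4 a^3 + 27 b^2 = 4*35^3 + 27*31^2 = 171500 + 25947 = 197447
Delta = -16 * (197447) = -3159152
Delta mod 37 = 19

Delta = 19 (mod 37)


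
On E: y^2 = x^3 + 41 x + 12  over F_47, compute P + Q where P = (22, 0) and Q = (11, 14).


P != Q, so use the chord formula.
s = (y2 - y1) / (x2 - x1) = (14) / (36) mod 47 = 3
x3 = s^2 - x1 - x2 mod 47 = 3^2 - 22 - 11 = 23
y3 = s (x1 - x3) - y1 mod 47 = 3 * (22 - 23) - 0 = 44

P + Q = (23, 44)


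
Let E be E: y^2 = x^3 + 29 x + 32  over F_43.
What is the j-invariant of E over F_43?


Delta = -16(4 a^3 + 27 b^2) mod 43 = 20
-1728 * (4 a)^3 = -1728 * (4*29)^3 mod 43 = 32
j = 32 * 20^(-1) mod 43 = 36

j = 36 (mod 43)


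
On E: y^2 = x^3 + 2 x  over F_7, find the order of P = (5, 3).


Compute successive multiples of P until we hit O:
  1P = (5, 3)
  2P = (4, 4)
  3P = (6, 5)
  4P = (0, 0)
  5P = (6, 2)
  6P = (4, 3)
  7P = (5, 4)
  8P = O

ord(P) = 8


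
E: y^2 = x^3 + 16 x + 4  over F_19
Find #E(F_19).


For each x in F_19, count y with y^2 = x^3 + 16 x + 4 mod 19:
  x = 0: RHS = 4, y in [2, 17]  -> 2 point(s)
  x = 2: RHS = 6, y in [5, 14]  -> 2 point(s)
  x = 5: RHS = 0, y in [0]  -> 1 point(s)
  x = 8: RHS = 17, y in [6, 13]  -> 2 point(s)
  x = 10: RHS = 5, y in [9, 10]  -> 2 point(s)
  x = 12: RHS = 5, y in [9, 10]  -> 2 point(s)
  x = 15: RHS = 9, y in [3, 16]  -> 2 point(s)
  x = 16: RHS = 5, y in [9, 10]  -> 2 point(s)
  x = 18: RHS = 6, y in [5, 14]  -> 2 point(s)
Affine points: 17. Add the point at infinity: total = 18.

#E(F_19) = 18


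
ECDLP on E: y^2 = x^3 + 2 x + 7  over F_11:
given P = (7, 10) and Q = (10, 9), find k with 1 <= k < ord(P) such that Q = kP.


Enumerate multiples of P until we hit Q = (10, 9):
  1P = (7, 10)
  2P = (6, 9)
  3P = (10, 9)
Match found at i = 3.

k = 3


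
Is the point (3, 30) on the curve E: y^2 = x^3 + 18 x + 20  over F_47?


Check whether y^2 = x^3 + 18 x + 20 (mod 47) for (x, y) = (3, 30).
LHS: y^2 = 30^2 mod 47 = 7
RHS: x^3 + 18 x + 20 = 3^3 + 18*3 + 20 mod 47 = 7
LHS = RHS

Yes, on the curve


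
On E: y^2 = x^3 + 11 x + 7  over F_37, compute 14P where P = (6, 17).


k = 14 = 1110_2 (binary, LSB first: 0111)
Double-and-add from P = (6, 17):
  bit 0 = 0: acc unchanged = O
  bit 1 = 1: acc = O + (28, 17) = (28, 17)
  bit 2 = 1: acc = (28, 17) + (29, 6) = (27, 9)
  bit 3 = 1: acc = (27, 9) + (9, 24) = (13, 4)

14P = (13, 4)


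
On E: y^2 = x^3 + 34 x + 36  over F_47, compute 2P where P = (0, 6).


Doubling: s = (3 x1^2 + a) / (2 y1)
s = (3*0^2 + 34) / (2*6) mod 47 = 42
x3 = s^2 - 2 x1 mod 47 = 42^2 - 2*0 = 25
y3 = s (x1 - x3) - y1 mod 47 = 42 * (0 - 25) - 6 = 25

2P = (25, 25)


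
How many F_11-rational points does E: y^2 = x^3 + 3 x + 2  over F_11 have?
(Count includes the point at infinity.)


For each x in F_11, count y with y^2 = x^3 + 3 x + 2 mod 11:
  x = 2: RHS = 5, y in [4, 7]  -> 2 point(s)
  x = 3: RHS = 5, y in [4, 7]  -> 2 point(s)
  x = 4: RHS = 1, y in [1, 10]  -> 2 point(s)
  x = 6: RHS = 5, y in [4, 7]  -> 2 point(s)
  x = 7: RHS = 3, y in [5, 6]  -> 2 point(s)
  x = 10: RHS = 9, y in [3, 8]  -> 2 point(s)
Affine points: 12. Add the point at infinity: total = 13.

#E(F_11) = 13


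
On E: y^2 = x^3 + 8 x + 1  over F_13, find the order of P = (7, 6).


Compute successive multiples of P until we hit O:
  1P = (7, 6)
  2P = (0, 1)
  3P = (2, 5)
  4P = (3, 0)
  5P = (2, 8)
  6P = (0, 12)
  7P = (7, 7)
  8P = O

ord(P) = 8


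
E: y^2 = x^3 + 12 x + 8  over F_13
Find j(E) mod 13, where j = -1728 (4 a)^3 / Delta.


Delta = -16(4 a^3 + 27 b^2) mod 13 = 2
-1728 * (4 a)^3 = -1728 * (4*12)^3 mod 13 = 1
j = 1 * 2^(-1) mod 13 = 7

j = 7 (mod 13)


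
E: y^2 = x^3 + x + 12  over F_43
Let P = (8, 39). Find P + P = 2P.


Doubling: s = (3 x1^2 + a) / (2 y1)
s = (3*8^2 + 1) / (2*39) mod 43 = 35
x3 = s^2 - 2 x1 mod 43 = 35^2 - 2*8 = 5
y3 = s (x1 - x3) - y1 mod 43 = 35 * (8 - 5) - 39 = 23

2P = (5, 23)


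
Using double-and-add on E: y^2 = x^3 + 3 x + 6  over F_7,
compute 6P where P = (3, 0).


k = 6 = 110_2 (binary, LSB first: 011)
Double-and-add from P = (3, 0):
  bit 0 = 0: acc unchanged = O
  bit 1 = 1: acc = O + O = O
  bit 2 = 1: acc = O + O = O

6P = O


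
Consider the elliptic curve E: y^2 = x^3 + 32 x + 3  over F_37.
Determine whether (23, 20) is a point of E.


Check whether y^2 = x^3 + 32 x + 3 (mod 37) for (x, y) = (23, 20).
LHS: y^2 = 20^2 mod 37 = 30
RHS: x^3 + 32 x + 3 = 23^3 + 32*23 + 3 mod 37 = 30
LHS = RHS

Yes, on the curve


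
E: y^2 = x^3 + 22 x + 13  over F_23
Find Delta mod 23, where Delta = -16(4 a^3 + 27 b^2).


4 a^3 + 27 b^2 = 4*22^3 + 27*13^2 = 42592 + 4563 = 47155
Delta = -16 * (47155) = -754480
Delta mod 23 = 12

Delta = 12 (mod 23)


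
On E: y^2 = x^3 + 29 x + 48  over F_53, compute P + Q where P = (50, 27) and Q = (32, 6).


P != Q, so use the chord formula.
s = (y2 - y1) / (x2 - x1) = (32) / (35) mod 53 = 10
x3 = s^2 - x1 - x2 mod 53 = 10^2 - 50 - 32 = 18
y3 = s (x1 - x3) - y1 mod 53 = 10 * (50 - 18) - 27 = 28

P + Q = (18, 28)


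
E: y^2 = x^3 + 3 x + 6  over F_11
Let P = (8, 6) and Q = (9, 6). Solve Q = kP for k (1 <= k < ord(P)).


Enumerate multiples of P until we hit Q = (9, 6):
  1P = (8, 6)
  2P = (4, 4)
  3P = (2, 8)
  4P = (6, 8)
  5P = (9, 6)
Match found at i = 5.

k = 5


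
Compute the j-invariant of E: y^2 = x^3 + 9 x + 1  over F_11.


Delta = -16(4 a^3 + 27 b^2) mod 11 = 3
-1728 * (4 a)^3 = -1728 * (4*9)^3 mod 11 = 6
j = 6 * 3^(-1) mod 11 = 2

j = 2 (mod 11)


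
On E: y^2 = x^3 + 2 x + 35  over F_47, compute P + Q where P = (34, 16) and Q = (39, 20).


P != Q, so use the chord formula.
s = (y2 - y1) / (x2 - x1) = (4) / (5) mod 47 = 29
x3 = s^2 - x1 - x2 mod 47 = 29^2 - 34 - 39 = 16
y3 = s (x1 - x3) - y1 mod 47 = 29 * (34 - 16) - 16 = 36

P + Q = (16, 36)


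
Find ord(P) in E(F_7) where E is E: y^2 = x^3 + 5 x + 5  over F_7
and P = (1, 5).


Compute successive multiples of P until we hit O:
  1P = (1, 5)
  2P = (2, 4)
  3P = (5, 6)
  4P = (5, 1)
  5P = (2, 3)
  6P = (1, 2)
  7P = O

ord(P) = 7
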